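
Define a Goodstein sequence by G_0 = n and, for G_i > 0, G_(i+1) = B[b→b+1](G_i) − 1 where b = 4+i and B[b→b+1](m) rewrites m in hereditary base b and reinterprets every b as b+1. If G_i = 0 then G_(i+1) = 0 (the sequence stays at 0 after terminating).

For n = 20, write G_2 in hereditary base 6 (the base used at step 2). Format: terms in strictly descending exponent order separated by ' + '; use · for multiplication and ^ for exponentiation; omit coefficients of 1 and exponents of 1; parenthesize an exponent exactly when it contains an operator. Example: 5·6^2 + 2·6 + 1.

base 4: 20 = 4^2 + 4; at 5: 5^2 + 5 = 30; next = 29
base 5: 29 = 5^2 + 4; at 6: 6^2 + 4 = 40; next = 39
base 6: 39 = 6^2 + 3; at 7: 7^2 + 3 = 52; next = 51

6^2 + 3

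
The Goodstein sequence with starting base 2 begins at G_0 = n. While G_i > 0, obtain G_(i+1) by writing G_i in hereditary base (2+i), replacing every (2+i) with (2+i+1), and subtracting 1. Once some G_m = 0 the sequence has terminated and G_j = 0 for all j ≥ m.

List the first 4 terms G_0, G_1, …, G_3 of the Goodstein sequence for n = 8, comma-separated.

[0] 8 ≡ 2^(2 + 1) (base 2). Lift 3: 81. −1: 80.
[1] 80 ≡ 2·3^3 + 2·3^2 + 2·3 + 2 (base 3). Lift 4: 554. −1: 553.
[2] 553 ≡ 2·4^4 + 2·4^2 + 2·4 + 1 (base 4). Lift 5: 6311. −1: 6310.

8, 80, 553, 6310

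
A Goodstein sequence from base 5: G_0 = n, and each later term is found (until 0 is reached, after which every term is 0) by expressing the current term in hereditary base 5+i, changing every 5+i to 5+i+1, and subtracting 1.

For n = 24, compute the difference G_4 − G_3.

3

step 0: 24 = 4·5 + 4; sub 6 for 5: 4·6 + 4; = 28; G_1 = 28−1 = 27
step 1: 27 = 4·6 + 3; sub 7 for 6: 4·7 + 3; = 31; G_2 = 31−1 = 30
step 2: 30 = 4·7 + 2; sub 8 for 7: 4·8 + 2; = 34; G_3 = 34−1 = 33
step 3: 33 = 4·8 + 1; sub 9 for 8: 4·9 + 1; = 37; G_4 = 37−1 = 36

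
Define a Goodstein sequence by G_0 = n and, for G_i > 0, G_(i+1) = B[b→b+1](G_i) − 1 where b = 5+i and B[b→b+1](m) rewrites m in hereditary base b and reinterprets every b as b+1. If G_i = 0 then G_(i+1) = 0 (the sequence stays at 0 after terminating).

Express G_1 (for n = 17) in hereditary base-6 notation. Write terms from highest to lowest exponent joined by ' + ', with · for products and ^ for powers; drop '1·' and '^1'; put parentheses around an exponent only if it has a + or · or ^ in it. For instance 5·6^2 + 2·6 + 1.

17 —HB5→ 3·5 + 2 —bump→ 3·6 + 2 = 20 —(−1)→ 19
19 —HB6→ 3·6 + 1 —bump→ 3·7 + 1 = 22 —(−1)→ 21

3·6 + 1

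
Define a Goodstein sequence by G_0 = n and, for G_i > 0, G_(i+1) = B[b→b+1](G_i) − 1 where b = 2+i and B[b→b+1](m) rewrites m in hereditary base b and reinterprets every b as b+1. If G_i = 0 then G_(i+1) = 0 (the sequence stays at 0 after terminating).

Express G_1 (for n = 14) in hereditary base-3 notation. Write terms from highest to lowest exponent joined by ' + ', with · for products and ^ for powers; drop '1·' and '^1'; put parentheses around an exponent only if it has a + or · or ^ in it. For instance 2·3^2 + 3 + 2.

3^(3 + 1) + 3^3 + 2

(0) 14|_2 = 2^(2 + 1) + 2^2 + 2 ↦ 3^(3 + 1) + 3^3 + 3|_3 = 111 ⇒ 110
(1) 110|_3 = 3^(3 + 1) + 3^3 + 2 ↦ 4^(4 + 1) + 4^4 + 2|_4 = 1282 ⇒ 1281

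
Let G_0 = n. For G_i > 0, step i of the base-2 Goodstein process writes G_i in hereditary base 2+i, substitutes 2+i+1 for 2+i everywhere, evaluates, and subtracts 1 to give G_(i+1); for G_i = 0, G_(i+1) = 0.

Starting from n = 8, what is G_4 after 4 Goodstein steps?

[0] 8 ≡ 2^(2 + 1) (base 2). Lift 3: 81. −1: 80.
[1] 80 ≡ 2·3^3 + 2·3^2 + 2·3 + 2 (base 3). Lift 4: 554. −1: 553.
[2] 553 ≡ 2·4^4 + 2·4^2 + 2·4 + 1 (base 4). Lift 5: 6311. −1: 6310.
[3] 6310 ≡ 2·5^5 + 2·5^2 + 2·5 (base 5). Lift 6: 93396. −1: 93395.
[4] 93395 ≡ 2·6^6 + 2·6^2 + 6 + 5 (base 6). Lift 7: 1647196. −1: 1647195.

93395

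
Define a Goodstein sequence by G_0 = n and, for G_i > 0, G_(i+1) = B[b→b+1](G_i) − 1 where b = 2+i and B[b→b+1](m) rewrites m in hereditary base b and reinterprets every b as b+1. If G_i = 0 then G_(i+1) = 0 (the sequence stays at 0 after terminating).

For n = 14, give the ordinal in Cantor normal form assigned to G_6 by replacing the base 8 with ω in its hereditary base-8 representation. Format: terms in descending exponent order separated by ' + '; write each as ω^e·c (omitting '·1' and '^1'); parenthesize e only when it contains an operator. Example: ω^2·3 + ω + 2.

ω^(ω + 1) + ω^5·5 + ω^4·5 + ω^3·5 + ω^2·5 + ω·5 + 3

[0] 14 ≡ 2^(2 + 1) + 2^2 + 2 (base 2). Lift 3: 111. −1: 110.
[1] 110 ≡ 3^(3 + 1) + 3^3 + 2 (base 3). Lift 4: 1282. −1: 1281.
[2] 1281 ≡ 4^(4 + 1) + 4^4 + 1 (base 4). Lift 5: 18751. −1: 18750.
[3] 18750 ≡ 5^(5 + 1) + 5^5 (base 5). Lift 6: 326592. −1: 326591.
[4] 326591 ≡ 6^(6 + 1) + 5·6^5 + 5·6^4 + 5·6^3 + 5·6^2 + 5·6 + 5 (base 6). Lift 7: 5862841. −1: 5862840.
[5] 5862840 ≡ 7^(7 + 1) + 5·7^5 + 5·7^4 + 5·7^3 + 5·7^2 + 5·7 + 4 (base 7). Lift 8: 134404972. −1: 134404971.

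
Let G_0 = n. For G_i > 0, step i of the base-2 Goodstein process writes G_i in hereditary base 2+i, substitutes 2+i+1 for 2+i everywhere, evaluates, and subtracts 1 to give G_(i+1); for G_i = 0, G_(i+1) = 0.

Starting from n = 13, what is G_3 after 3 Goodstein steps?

G_0 = 13. HB_2(13) = 2^(2 + 1) + 2^2 + 1. Bump = 109. G_1 = 108.
G_1 = 108. HB_3(108) = 3^(3 + 1) + 3^3. Bump = 1280. G_2 = 1279.
G_2 = 1279. HB_4(1279) = 4^(4 + 1) + 3·4^3 + 3·4^2 + 3·4 + 3. Bump = 16093. G_3 = 16092.
G_3 = 16092. HB_5(16092) = 5^(5 + 1) + 3·5^3 + 3·5^2 + 3·5 + 2. Bump = 280712. G_4 = 280711.

16092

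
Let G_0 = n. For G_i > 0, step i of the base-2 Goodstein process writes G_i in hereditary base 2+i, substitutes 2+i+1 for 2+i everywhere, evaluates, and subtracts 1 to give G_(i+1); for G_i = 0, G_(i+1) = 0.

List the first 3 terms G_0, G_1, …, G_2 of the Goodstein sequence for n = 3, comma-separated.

base 2: 3 = 2 + 1; at 3: 3 + 1 = 4; next = 3
base 3: 3 = 3; at 4: 4 = 4; next = 3

3, 3, 3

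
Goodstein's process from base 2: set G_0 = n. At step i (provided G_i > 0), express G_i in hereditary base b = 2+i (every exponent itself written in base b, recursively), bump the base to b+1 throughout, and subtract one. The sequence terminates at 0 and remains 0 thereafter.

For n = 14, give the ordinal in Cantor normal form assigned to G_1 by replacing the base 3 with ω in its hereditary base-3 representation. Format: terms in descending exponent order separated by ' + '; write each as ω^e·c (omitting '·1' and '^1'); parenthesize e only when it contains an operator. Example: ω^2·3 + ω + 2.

(0) 14|_2 = 2^(2 + 1) + 2^2 + 2 ↦ 3^(3 + 1) + 3^3 + 3|_3 = 111 ⇒ 110
(1) 110|_3 = 3^(3 + 1) + 3^3 + 2 ↦ 4^(4 + 1) + 4^4 + 2|_4 = 1282 ⇒ 1281

ω^(ω + 1) + ω^ω + 2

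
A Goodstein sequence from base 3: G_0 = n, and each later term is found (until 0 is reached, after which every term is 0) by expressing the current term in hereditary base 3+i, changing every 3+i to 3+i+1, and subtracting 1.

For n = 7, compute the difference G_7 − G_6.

0

G_0 = 7. HB_3(7) = 2·3 + 1. Bump = 9. G_1 = 8.
G_1 = 8. HB_4(8) = 2·4. Bump = 10. G_2 = 9.
G_2 = 9. HB_5(9) = 5 + 4. Bump = 10. G_3 = 9.
G_3 = 9. HB_6(9) = 6 + 3. Bump = 10. G_4 = 9.
G_4 = 9. HB_7(9) = 7 + 2. Bump = 10. G_5 = 9.
G_5 = 9. HB_8(9) = 8 + 1. Bump = 10. G_6 = 9.
G_6 = 9. HB_9(9) = 9. Bump = 10. G_7 = 9.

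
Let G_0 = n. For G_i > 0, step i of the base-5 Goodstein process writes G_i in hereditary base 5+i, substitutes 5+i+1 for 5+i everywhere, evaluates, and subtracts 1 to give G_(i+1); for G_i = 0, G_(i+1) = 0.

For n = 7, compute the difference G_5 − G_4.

-1

G_0 = 7. HB_5(7) = 5 + 2. Bump = 8. G_1 = 7.
G_1 = 7. HB_6(7) = 6 + 1. Bump = 8. G_2 = 7.
G_2 = 7. HB_7(7) = 7. Bump = 8. G_3 = 7.
G_3 = 7. HB_8(7) = 7. Bump = 7. G_4 = 6.
G_4 = 6. HB_9(6) = 6. Bump = 6. G_5 = 5.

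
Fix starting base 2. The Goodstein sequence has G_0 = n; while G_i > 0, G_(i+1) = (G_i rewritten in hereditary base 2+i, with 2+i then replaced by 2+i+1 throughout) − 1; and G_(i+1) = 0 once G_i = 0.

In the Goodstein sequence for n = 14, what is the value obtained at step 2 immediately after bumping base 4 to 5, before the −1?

14 —HB2→ 2^(2 + 1) + 2^2 + 2 —bump→ 3^(3 + 1) + 3^3 + 3 = 111 —(−1)→ 110
110 —HB3→ 3^(3 + 1) + 3^3 + 2 —bump→ 4^(4 + 1) + 4^4 + 2 = 1282 —(−1)→ 1281
1281 —HB4→ 4^(4 + 1) + 4^4 + 1 —bump→ 5^(5 + 1) + 5^5 + 1 = 18751 —(−1)→ 18750

18751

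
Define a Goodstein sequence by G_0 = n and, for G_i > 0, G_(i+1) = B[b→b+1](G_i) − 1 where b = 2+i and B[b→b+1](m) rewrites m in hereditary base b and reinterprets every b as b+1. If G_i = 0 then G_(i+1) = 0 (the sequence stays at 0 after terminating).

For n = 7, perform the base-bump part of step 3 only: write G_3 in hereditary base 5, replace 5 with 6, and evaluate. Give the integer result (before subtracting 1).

G_0 = 7. HB_2(7) = 2^2 + 2 + 1. Bump = 31. G_1 = 30.
G_1 = 30. HB_3(30) = 3^3 + 3. Bump = 260. G_2 = 259.
G_2 = 259. HB_4(259) = 4^4 + 3. Bump = 3128. G_3 = 3127.

46658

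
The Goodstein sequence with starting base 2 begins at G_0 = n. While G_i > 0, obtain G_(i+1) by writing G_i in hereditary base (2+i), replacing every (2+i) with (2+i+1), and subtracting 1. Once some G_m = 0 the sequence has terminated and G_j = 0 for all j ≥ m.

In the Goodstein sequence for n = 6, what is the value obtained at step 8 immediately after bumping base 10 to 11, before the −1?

885776

G_0 = 6. HB_2(6) = 2^2 + 2. Bump = 30. G_1 = 29.
G_1 = 29. HB_3(29) = 3^3 + 2. Bump = 258. G_2 = 257.
G_2 = 257. HB_4(257) = 4^4 + 1. Bump = 3126. G_3 = 3125.
G_3 = 3125. HB_5(3125) = 5^5. Bump = 46656. G_4 = 46655.
G_4 = 46655. HB_6(46655) = 5·6^5 + 5·6^4 + 5·6^3 + 5·6^2 + 5·6 + 5. Bump = 98040. G_5 = 98039.
G_5 = 98039. HB_7(98039) = 5·7^5 + 5·7^4 + 5·7^3 + 5·7^2 + 5·7 + 4. Bump = 187244. G_6 = 187243.
G_6 = 187243. HB_8(187243) = 5·8^5 + 5·8^4 + 5·8^3 + 5·8^2 + 5·8 + 3. Bump = 332148. G_7 = 332147.
G_7 = 332147. HB_9(332147) = 5·9^5 + 5·9^4 + 5·9^3 + 5·9^2 + 5·9 + 2. Bump = 555552. G_8 = 555551.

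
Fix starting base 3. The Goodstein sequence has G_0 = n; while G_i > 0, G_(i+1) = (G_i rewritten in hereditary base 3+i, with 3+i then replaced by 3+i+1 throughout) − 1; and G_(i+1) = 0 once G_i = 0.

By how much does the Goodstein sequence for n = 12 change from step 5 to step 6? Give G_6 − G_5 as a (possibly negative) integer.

6

[0] 12 ≡ 3^2 + 3 (base 3). Lift 4: 20. −1: 19.
[1] 19 ≡ 4^2 + 3 (base 4). Lift 5: 28. −1: 27.
[2] 27 ≡ 5^2 + 2 (base 5). Lift 6: 38. −1: 37.
[3] 37 ≡ 6^2 + 1 (base 6). Lift 7: 50. −1: 49.
[4] 49 ≡ 7^2 (base 7). Lift 8: 64. −1: 63.
[5] 63 ≡ 7·8 + 7 (base 8). Lift 9: 70. −1: 69.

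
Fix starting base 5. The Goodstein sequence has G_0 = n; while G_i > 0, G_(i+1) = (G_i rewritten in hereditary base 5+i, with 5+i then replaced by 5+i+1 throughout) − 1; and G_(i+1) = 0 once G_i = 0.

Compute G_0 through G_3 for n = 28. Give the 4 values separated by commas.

28, 38, 50, 64

G_0 = 28. HB_5(28) = 5^2 + 3. Bump = 39. G_1 = 38.
G_1 = 38. HB_6(38) = 6^2 + 2. Bump = 51. G_2 = 50.
G_2 = 50. HB_7(50) = 7^2 + 1. Bump = 65. G_3 = 64.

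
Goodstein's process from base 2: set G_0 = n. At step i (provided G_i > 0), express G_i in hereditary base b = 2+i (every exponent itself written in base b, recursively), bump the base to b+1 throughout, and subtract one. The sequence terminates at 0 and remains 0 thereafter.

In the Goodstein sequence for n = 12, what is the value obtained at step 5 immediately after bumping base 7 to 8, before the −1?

134217868

[0] 12 ≡ 2^(2 + 1) + 2^2 (base 2). Lift 3: 108. −1: 107.
[1] 107 ≡ 3^(3 + 1) + 2·3^2 + 2·3 + 2 (base 3). Lift 4: 1066. −1: 1065.
[2] 1065 ≡ 4^(4 + 1) + 2·4^2 + 2·4 + 1 (base 4). Lift 5: 15686. −1: 15685.
[3] 15685 ≡ 5^(5 + 1) + 2·5^2 + 2·5 (base 5). Lift 6: 280020. −1: 280019.
[4] 280019 ≡ 6^(6 + 1) + 2·6^2 + 6 + 5 (base 6). Lift 7: 5764911. −1: 5764910.
[5] 5764910 ≡ 7^(7 + 1) + 2·7^2 + 7 + 4 (base 7). Lift 8: 134217868. −1: 134217867.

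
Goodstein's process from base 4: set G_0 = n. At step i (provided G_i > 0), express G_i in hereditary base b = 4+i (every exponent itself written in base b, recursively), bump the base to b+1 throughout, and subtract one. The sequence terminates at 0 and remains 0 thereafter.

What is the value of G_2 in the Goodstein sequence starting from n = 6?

6

(0) 6|_4 = 4 + 2 ↦ 5 + 2|_5 = 7 ⇒ 6
(1) 6|_5 = 5 + 1 ↦ 6 + 1|_6 = 7 ⇒ 6
(2) 6|_6 = 6 ↦ 7|_7 = 7 ⇒ 6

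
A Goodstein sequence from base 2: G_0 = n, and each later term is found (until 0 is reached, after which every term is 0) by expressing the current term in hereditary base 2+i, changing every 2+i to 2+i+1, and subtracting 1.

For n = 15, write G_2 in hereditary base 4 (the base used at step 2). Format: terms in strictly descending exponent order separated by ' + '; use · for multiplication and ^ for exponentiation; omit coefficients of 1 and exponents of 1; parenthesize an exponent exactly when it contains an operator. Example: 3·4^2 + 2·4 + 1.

4^(4 + 1) + 4^4 + 3

15 —HB2→ 2^(2 + 1) + 2^2 + 2 + 1 —bump→ 3^(3 + 1) + 3^3 + 3 + 1 = 112 —(−1)→ 111
111 —HB3→ 3^(3 + 1) + 3^3 + 3 —bump→ 4^(4 + 1) + 4^4 + 4 = 1284 —(−1)→ 1283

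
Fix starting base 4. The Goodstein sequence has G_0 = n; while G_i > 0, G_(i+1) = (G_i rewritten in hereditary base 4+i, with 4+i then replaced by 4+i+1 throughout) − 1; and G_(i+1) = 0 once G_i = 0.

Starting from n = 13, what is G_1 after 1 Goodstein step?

15

base 4: 13 = 3·4 + 1; at 5: 3·5 + 1 = 16; next = 15
base 5: 15 = 3·5; at 6: 3·6 = 18; next = 17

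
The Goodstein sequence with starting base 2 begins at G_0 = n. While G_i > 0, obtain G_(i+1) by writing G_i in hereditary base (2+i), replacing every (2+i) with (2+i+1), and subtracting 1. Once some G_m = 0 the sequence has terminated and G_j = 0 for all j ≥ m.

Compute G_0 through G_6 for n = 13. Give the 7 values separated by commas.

G_0=13  [base 2] 2^(2 + 1) + 2^2 + 1  →[2↦3]→  3^(3 + 1) + 3^3 + 1 = 109  −1 ⇒ G_1=108
G_1=108  [base 3] 3^(3 + 1) + 3^3  →[3↦4]→  4^(4 + 1) + 4^4 = 1280  −1 ⇒ G_2=1279
G_2=1279  [base 4] 4^(4 + 1) + 3·4^3 + 3·4^2 + 3·4 + 3  →[4↦5]→  5^(5 + 1) + 3·5^3 + 3·5^2 + 3·5 + 3 = 16093  −1 ⇒ G_3=16092
G_3=16092  [base 5] 5^(5 + 1) + 3·5^3 + 3·5^2 + 3·5 + 2  →[5↦6]→  6^(6 + 1) + 3·6^3 + 3·6^2 + 3·6 + 2 = 280712  −1 ⇒ G_4=280711
G_4=280711  [base 6] 6^(6 + 1) + 3·6^3 + 3·6^2 + 3·6 + 1  →[6↦7]→  7^(7 + 1) + 3·7^3 + 3·7^2 + 3·7 + 1 = 5765999  −1 ⇒ G_5=5765998
G_5=5765998  [base 7] 7^(7 + 1) + 3·7^3 + 3·7^2 + 3·7  →[7↦8]→  8^(8 + 1) + 3·8^3 + 3·8^2 + 3·8 = 134219480  −1 ⇒ G_6=134219479

13, 108, 1279, 16092, 280711, 5765998, 134219479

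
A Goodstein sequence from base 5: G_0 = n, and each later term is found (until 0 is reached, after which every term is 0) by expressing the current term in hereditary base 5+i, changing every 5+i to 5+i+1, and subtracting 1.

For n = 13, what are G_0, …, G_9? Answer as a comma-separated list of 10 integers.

G_0=13  [base 5] 2·5 + 3  →[5↦6]→  2·6 + 3 = 15  −1 ⇒ G_1=14
G_1=14  [base 6] 2·6 + 2  →[6↦7]→  2·7 + 2 = 16  −1 ⇒ G_2=15
G_2=15  [base 7] 2·7 + 1  →[7↦8]→  2·8 + 1 = 17  −1 ⇒ G_3=16
G_3=16  [base 8] 2·8  →[8↦9]→  2·9 = 18  −1 ⇒ G_4=17
G_4=17  [base 9] 9 + 8  →[9↦10]→  10 + 8 = 18  −1 ⇒ G_5=17
G_5=17  [base 10] 10 + 7  →[10↦11]→  11 + 7 = 18  −1 ⇒ G_6=17
G_6=17  [base 11] 11 + 6  →[11↦12]→  12 + 6 = 18  −1 ⇒ G_7=17
G_7=17  [base 12] 12 + 5  →[12↦13]→  13 + 5 = 18  −1 ⇒ G_8=17
G_8=17  [base 13] 13 + 4  →[13↦14]→  14 + 4 = 18  −1 ⇒ G_9=17

13, 14, 15, 16, 17, 17, 17, 17, 17, 17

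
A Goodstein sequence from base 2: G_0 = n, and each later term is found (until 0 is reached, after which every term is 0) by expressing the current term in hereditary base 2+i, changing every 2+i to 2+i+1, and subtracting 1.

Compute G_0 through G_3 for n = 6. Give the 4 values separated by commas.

step 0: 6 = 2^2 + 2; sub 3 for 2: 3^3 + 3; = 30; G_1 = 30−1 = 29
step 1: 29 = 3^3 + 2; sub 4 for 3: 4^4 + 2; = 258; G_2 = 258−1 = 257
step 2: 257 = 4^4 + 1; sub 5 for 4: 5^5 + 1; = 3126; G_3 = 3126−1 = 3125

6, 29, 257, 3125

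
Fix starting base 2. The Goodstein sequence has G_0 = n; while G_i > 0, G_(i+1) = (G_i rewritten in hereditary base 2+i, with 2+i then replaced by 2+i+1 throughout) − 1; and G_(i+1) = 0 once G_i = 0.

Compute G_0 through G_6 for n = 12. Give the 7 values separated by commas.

12, 107, 1065, 15685, 280019, 5764910, 134217867

(0) 12|_2 = 2^(2 + 1) + 2^2 ↦ 3^(3 + 1) + 3^3|_3 = 108 ⇒ 107
(1) 107|_3 = 3^(3 + 1) + 2·3^2 + 2·3 + 2 ↦ 4^(4 + 1) + 2·4^2 + 2·4 + 2|_4 = 1066 ⇒ 1065
(2) 1065|_4 = 4^(4 + 1) + 2·4^2 + 2·4 + 1 ↦ 5^(5 + 1) + 2·5^2 + 2·5 + 1|_5 = 15686 ⇒ 15685
(3) 15685|_5 = 5^(5 + 1) + 2·5^2 + 2·5 ↦ 6^(6 + 1) + 2·6^2 + 2·6|_6 = 280020 ⇒ 280019
(4) 280019|_6 = 6^(6 + 1) + 2·6^2 + 6 + 5 ↦ 7^(7 + 1) + 2·7^2 + 7 + 5|_7 = 5764911 ⇒ 5764910
(5) 5764910|_7 = 7^(7 + 1) + 2·7^2 + 7 + 4 ↦ 8^(8 + 1) + 2·8^2 + 8 + 4|_8 = 134217868 ⇒ 134217867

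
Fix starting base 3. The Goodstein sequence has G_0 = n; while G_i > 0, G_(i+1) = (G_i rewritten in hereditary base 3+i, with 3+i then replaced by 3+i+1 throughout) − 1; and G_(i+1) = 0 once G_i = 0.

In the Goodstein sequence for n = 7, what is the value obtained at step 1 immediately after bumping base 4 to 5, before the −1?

step 0: 7 = 2·3 + 1; sub 4 for 3: 2·4 + 1; = 9; G_1 = 9−1 = 8
step 1: 8 = 2·4; sub 5 for 4: 2·5; = 10; G_2 = 10−1 = 9

10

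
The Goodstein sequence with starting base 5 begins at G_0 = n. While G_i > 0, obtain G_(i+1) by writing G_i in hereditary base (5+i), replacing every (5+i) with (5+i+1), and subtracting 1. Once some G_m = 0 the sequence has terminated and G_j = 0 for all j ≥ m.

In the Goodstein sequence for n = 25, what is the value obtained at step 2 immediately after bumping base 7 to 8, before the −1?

44

step 0: 25 = 5^2; sub 6 for 5: 6^2; = 36; G_1 = 36−1 = 35
step 1: 35 = 5·6 + 5; sub 7 for 6: 5·7 + 5; = 40; G_2 = 40−1 = 39
step 2: 39 = 5·7 + 4; sub 8 for 7: 5·8 + 4; = 44; G_3 = 44−1 = 43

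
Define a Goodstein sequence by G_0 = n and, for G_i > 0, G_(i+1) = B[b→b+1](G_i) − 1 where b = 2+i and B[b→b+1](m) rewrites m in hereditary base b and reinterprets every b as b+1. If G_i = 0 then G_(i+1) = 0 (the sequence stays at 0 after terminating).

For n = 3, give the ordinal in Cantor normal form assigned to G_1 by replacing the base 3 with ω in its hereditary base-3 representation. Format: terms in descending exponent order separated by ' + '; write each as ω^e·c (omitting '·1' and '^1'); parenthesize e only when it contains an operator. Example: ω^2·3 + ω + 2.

base 2: 3 = 2 + 1; at 3: 3 + 1 = 4; next = 3
base 3: 3 = 3; at 4: 4 = 4; next = 3

ω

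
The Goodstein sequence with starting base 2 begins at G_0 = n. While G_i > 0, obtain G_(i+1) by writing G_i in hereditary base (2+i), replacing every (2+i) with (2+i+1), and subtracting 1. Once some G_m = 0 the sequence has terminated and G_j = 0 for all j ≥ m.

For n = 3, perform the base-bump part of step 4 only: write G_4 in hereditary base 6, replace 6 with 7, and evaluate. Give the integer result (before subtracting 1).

G_0 = 3. HB_2(3) = 2 + 1. Bump = 4. G_1 = 3.
G_1 = 3. HB_3(3) = 3. Bump = 4. G_2 = 3.
G_2 = 3. HB_4(3) = 3. Bump = 3. G_3 = 2.
G_3 = 2. HB_5(2) = 2. Bump = 2. G_4 = 1.
G_4 = 1. HB_6(1) = 1. Bump = 1. G_5 = 0.

1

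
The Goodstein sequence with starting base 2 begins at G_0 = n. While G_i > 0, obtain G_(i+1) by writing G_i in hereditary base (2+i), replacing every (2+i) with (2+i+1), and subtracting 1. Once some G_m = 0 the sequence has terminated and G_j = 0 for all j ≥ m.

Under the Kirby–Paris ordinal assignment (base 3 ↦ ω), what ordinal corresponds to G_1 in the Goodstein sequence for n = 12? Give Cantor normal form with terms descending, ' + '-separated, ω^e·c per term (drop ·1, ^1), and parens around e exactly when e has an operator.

[0] 12 ≡ 2^(2 + 1) + 2^2 (base 2). Lift 3: 108. −1: 107.
[1] 107 ≡ 3^(3 + 1) + 2·3^2 + 2·3 + 2 (base 3). Lift 4: 1066. −1: 1065.

ω^(ω + 1) + ω^2·2 + ω·2 + 2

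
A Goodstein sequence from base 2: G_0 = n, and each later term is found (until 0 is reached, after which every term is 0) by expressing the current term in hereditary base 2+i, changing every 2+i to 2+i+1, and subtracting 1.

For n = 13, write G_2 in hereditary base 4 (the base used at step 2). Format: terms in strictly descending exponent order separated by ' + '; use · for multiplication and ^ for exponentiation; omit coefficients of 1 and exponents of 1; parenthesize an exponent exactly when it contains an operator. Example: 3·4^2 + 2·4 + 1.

[0] 13 ≡ 2^(2 + 1) + 2^2 + 1 (base 2). Lift 3: 109. −1: 108.
[1] 108 ≡ 3^(3 + 1) + 3^3 (base 3). Lift 4: 1280. −1: 1279.
[2] 1279 ≡ 4^(4 + 1) + 3·4^3 + 3·4^2 + 3·4 + 3 (base 4). Lift 5: 16093. −1: 16092.

4^(4 + 1) + 3·4^3 + 3·4^2 + 3·4 + 3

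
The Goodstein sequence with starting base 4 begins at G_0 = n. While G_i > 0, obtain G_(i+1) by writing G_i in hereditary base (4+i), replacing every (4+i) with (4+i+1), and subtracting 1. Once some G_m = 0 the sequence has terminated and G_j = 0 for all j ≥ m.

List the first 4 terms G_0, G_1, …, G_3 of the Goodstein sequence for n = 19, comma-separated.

step 0: 19 = 4^2 + 3; sub 5 for 4: 5^2 + 3; = 28; G_1 = 28−1 = 27
step 1: 27 = 5^2 + 2; sub 6 for 5: 6^2 + 2; = 38; G_2 = 38−1 = 37
step 2: 37 = 6^2 + 1; sub 7 for 6: 7^2 + 1; = 50; G_3 = 50−1 = 49

19, 27, 37, 49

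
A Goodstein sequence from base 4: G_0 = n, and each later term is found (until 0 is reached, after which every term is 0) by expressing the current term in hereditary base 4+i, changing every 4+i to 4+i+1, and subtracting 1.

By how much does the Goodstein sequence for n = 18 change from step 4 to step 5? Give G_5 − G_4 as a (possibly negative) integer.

5

i=0: 18 = 4^2 + 2 (b=4); 4→5: 5^2 + 2 = 27; 27−1 = 26
i=1: 26 = 5^2 + 1 (b=5); 5→6: 6^2 + 1 = 37; 37−1 = 36
i=2: 36 = 6^2 (b=6); 6→7: 7^2 = 49; 49−1 = 48
i=3: 48 = 6·7 + 6 (b=7); 7→8: 6·8 + 6 = 54; 54−1 = 53
i=4: 53 = 6·8 + 5 (b=8); 8→9: 6·9 + 5 = 59; 59−1 = 58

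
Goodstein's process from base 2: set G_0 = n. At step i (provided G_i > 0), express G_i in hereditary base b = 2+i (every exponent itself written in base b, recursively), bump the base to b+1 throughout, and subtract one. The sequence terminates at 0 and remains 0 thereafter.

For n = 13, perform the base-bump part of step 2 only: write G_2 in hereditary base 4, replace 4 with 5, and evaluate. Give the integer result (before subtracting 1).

step 0: 13 = 2^(2 + 1) + 2^2 + 1; sub 3 for 2: 3^(3 + 1) + 3^3 + 1; = 109; G_1 = 109−1 = 108
step 1: 108 = 3^(3 + 1) + 3^3; sub 4 for 3: 4^(4 + 1) + 4^4; = 1280; G_2 = 1280−1 = 1279
step 2: 1279 = 4^(4 + 1) + 3·4^3 + 3·4^2 + 3·4 + 3; sub 5 for 4: 5^(5 + 1) + 3·5^3 + 3·5^2 + 3·5 + 3; = 16093; G_3 = 16093−1 = 16092

16093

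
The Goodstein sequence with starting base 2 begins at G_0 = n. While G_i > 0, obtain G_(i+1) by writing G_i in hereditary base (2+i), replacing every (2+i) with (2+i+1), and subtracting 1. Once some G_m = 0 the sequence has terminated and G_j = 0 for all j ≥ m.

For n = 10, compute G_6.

i=0: 10 = 2^(2 + 1) + 2 (b=2); 2→3: 3^(3 + 1) + 3 = 84; 84−1 = 83
i=1: 83 = 3^(3 + 1) + 2 (b=3); 3→4: 4^(4 + 1) + 2 = 1026; 1026−1 = 1025
i=2: 1025 = 4^(4 + 1) + 1 (b=4); 4→5: 5^(5 + 1) + 1 = 15626; 15626−1 = 15625
i=3: 15625 = 5^(5 + 1) (b=5); 5→6: 6^(6 + 1) = 279936; 279936−1 = 279935
i=4: 279935 = 5·6^6 + 5·6^5 + 5·6^4 + 5·6^3 + 5·6^2 + 5·6 + 5 (b=6); 6→7: 5·7^7 + 5·7^5 + 5·7^4 + 5·7^3 + 5·7^2 + 5·7 + 5 = 4215755; 4215755−1 = 4215754
i=5: 4215754 = 5·7^7 + 5·7^5 + 5·7^4 + 5·7^3 + 5·7^2 + 5·7 + 4 (b=7); 7→8: 5·8^8 + 5·8^5 + 5·8^4 + 5·8^3 + 5·8^2 + 5·8 + 4 = 84073324; 84073324−1 = 84073323
i=6: 84073323 = 5·8^8 + 5·8^5 + 5·8^4 + 5·8^3 + 5·8^2 + 5·8 + 3 (b=8); 8→9: 5·9^9 + 5·9^5 + 5·9^4 + 5·9^3 + 5·9^2 + 5·9 + 3 = 1937434593; 1937434593−1 = 1937434592

84073323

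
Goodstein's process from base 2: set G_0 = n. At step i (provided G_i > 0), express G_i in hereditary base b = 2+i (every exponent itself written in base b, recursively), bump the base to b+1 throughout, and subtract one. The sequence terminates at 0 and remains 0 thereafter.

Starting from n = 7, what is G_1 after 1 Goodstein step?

i=0: 7 = 2^2 + 2 + 1 (b=2); 2→3: 3^3 + 3 + 1 = 31; 31−1 = 30
i=1: 30 = 3^3 + 3 (b=3); 3→4: 4^4 + 4 = 260; 260−1 = 259

30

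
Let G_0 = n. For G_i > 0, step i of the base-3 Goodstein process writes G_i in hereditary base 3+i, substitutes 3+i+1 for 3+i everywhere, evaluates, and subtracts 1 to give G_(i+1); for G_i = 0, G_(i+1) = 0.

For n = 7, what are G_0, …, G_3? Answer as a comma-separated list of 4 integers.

G_0=7  [base 3] 2·3 + 1  →[3↦4]→  2·4 + 1 = 9  −1 ⇒ G_1=8
G_1=8  [base 4] 2·4  →[4↦5]→  2·5 = 10  −1 ⇒ G_2=9
G_2=9  [base 5] 5 + 4  →[5↦6]→  6 + 4 = 10  −1 ⇒ G_3=9

7, 8, 9, 9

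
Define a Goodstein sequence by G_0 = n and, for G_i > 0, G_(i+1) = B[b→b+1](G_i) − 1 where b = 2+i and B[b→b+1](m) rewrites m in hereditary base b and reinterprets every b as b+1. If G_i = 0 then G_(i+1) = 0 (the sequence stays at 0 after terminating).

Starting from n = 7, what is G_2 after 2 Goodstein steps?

(0) 7|_2 = 2^2 + 2 + 1 ↦ 3^3 + 3 + 1|_3 = 31 ⇒ 30
(1) 30|_3 = 3^3 + 3 ↦ 4^4 + 4|_4 = 260 ⇒ 259
(2) 259|_4 = 4^4 + 3 ↦ 5^5 + 3|_5 = 3128 ⇒ 3127

259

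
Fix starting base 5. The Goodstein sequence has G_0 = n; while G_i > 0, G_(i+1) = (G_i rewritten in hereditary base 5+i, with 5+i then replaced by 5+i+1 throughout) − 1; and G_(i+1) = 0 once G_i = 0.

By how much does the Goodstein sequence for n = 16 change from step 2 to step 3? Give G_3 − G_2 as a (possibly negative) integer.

base 5: 16 = 3·5 + 1; at 6: 3·6 + 1 = 19; next = 18
base 6: 18 = 3·6; at 7: 3·7 = 21; next = 20
base 7: 20 = 2·7 + 6; at 8: 2·8 + 6 = 22; next = 21

1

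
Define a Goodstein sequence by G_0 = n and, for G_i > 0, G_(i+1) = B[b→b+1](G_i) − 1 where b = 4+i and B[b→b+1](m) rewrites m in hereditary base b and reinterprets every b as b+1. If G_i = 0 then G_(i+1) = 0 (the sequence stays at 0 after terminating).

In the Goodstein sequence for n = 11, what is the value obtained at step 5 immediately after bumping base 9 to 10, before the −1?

16

base 4: 11 = 2·4 + 3; at 5: 2·5 + 3 = 13; next = 12
base 5: 12 = 2·5 + 2; at 6: 2·6 + 2 = 14; next = 13
base 6: 13 = 2·6 + 1; at 7: 2·7 + 1 = 15; next = 14
base 7: 14 = 2·7; at 8: 2·8 = 16; next = 15
base 8: 15 = 8 + 7; at 9: 9 + 7 = 16; next = 15
base 9: 15 = 9 + 6; at 10: 10 + 6 = 16; next = 15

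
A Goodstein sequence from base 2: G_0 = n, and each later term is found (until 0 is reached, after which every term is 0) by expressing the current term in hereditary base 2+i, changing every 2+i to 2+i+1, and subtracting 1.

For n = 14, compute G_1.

110

G_0 = 14. HB_2(14) = 2^(2 + 1) + 2^2 + 2. Bump = 111. G_1 = 110.
G_1 = 110. HB_3(110) = 3^(3 + 1) + 3^3 + 2. Bump = 1282. G_2 = 1281.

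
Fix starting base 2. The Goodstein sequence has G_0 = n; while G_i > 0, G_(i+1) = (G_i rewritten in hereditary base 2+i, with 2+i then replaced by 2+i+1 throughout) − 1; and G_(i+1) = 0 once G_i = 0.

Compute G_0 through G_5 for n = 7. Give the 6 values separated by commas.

7, 30, 259, 3127, 46657, 823543

G_0=7  [base 2] 2^2 + 2 + 1  →[2↦3]→  3^3 + 3 + 1 = 31  −1 ⇒ G_1=30
G_1=30  [base 3] 3^3 + 3  →[3↦4]→  4^4 + 4 = 260  −1 ⇒ G_2=259
G_2=259  [base 4] 4^4 + 3  →[4↦5]→  5^5 + 3 = 3128  −1 ⇒ G_3=3127
G_3=3127  [base 5] 5^5 + 2  →[5↦6]→  6^6 + 2 = 46658  −1 ⇒ G_4=46657
G_4=46657  [base 6] 6^6 + 1  →[6↦7]→  7^7 + 1 = 823544  −1 ⇒ G_5=823543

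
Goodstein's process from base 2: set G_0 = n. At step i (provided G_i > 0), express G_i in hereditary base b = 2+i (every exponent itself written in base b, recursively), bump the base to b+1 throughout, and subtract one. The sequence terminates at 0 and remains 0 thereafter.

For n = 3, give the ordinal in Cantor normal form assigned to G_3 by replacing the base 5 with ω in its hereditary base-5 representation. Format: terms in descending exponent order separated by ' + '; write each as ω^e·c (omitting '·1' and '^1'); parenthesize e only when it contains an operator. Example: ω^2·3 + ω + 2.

3 —HB2→ 2 + 1 —bump→ 3 + 1 = 4 —(−1)→ 3
3 —HB3→ 3 —bump→ 4 = 4 —(−1)→ 3
3 —HB4→ 3 —bump→ 3 = 3 —(−1)→ 2
2 —HB5→ 2 —bump→ 2 = 2 —(−1)→ 1

2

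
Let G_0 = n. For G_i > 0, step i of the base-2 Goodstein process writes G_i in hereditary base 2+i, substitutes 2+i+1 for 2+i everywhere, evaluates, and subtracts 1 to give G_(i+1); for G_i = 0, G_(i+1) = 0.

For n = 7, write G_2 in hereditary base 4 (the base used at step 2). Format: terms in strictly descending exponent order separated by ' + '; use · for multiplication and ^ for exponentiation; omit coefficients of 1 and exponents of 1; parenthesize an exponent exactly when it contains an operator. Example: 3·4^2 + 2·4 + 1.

G_0 = 7. HB_2(7) = 2^2 + 2 + 1. Bump = 31. G_1 = 30.
G_1 = 30. HB_3(30) = 3^3 + 3. Bump = 260. G_2 = 259.
G_2 = 259. HB_4(259) = 4^4 + 3. Bump = 3128. G_3 = 3127.

4^4 + 3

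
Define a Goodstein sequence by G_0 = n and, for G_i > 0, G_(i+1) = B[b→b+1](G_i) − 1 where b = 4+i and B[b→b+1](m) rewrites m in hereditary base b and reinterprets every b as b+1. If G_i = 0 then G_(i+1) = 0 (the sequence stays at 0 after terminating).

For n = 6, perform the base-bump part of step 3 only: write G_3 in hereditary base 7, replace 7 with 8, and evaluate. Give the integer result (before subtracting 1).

6

6 —HB4→ 4 + 2 —bump→ 5 + 2 = 7 —(−1)→ 6
6 —HB5→ 5 + 1 —bump→ 6 + 1 = 7 —(−1)→ 6
6 —HB6→ 6 —bump→ 7 = 7 —(−1)→ 6
6 —HB7→ 6 —bump→ 6 = 6 —(−1)→ 5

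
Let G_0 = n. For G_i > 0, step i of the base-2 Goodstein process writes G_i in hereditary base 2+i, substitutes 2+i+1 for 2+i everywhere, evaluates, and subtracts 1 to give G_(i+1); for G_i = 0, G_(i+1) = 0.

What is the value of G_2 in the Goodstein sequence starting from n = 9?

1023

base 2: 9 = 2^(2 + 1) + 1; at 3: 3^(3 + 1) + 1 = 82; next = 81
base 3: 81 = 3^(3 + 1); at 4: 4^(4 + 1) = 1024; next = 1023
base 4: 1023 = 3·4^4 + 3·4^3 + 3·4^2 + 3·4 + 3; at 5: 3·5^5 + 3·5^3 + 3·5^2 + 3·5 + 3 = 9843; next = 9842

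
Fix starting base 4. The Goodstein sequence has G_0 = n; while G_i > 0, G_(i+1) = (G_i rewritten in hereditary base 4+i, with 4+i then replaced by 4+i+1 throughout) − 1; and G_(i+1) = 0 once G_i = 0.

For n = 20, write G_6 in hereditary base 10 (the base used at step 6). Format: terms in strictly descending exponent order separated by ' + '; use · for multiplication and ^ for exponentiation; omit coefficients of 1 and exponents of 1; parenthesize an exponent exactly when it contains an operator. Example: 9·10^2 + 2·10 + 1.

9·10 + 9

i=0: 20 = 4^2 + 4 (b=4); 4→5: 5^2 + 5 = 30; 30−1 = 29
i=1: 29 = 5^2 + 4 (b=5); 5→6: 6^2 + 4 = 40; 40−1 = 39
i=2: 39 = 6^2 + 3 (b=6); 6→7: 7^2 + 3 = 52; 52−1 = 51
i=3: 51 = 7^2 + 2 (b=7); 7→8: 8^2 + 2 = 66; 66−1 = 65
i=4: 65 = 8^2 + 1 (b=8); 8→9: 9^2 + 1 = 82; 82−1 = 81
i=5: 81 = 9^2 (b=9); 9→10: 10^2 = 100; 100−1 = 99
i=6: 99 = 9·10 + 9 (b=10); 10→11: 9·11 + 9 = 108; 108−1 = 107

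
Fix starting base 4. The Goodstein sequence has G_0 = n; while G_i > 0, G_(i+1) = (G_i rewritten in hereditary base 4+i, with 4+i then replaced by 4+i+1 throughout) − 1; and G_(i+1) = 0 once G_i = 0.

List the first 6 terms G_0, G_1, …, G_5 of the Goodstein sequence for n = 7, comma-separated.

7, 7, 7, 7, 7, 6

G_0 = 7. HB_4(7) = 4 + 3. Bump = 8. G_1 = 7.
G_1 = 7. HB_5(7) = 5 + 2. Bump = 8. G_2 = 7.
G_2 = 7. HB_6(7) = 6 + 1. Bump = 8. G_3 = 7.
G_3 = 7. HB_7(7) = 7. Bump = 8. G_4 = 7.
G_4 = 7. HB_8(7) = 7. Bump = 7. G_5 = 6.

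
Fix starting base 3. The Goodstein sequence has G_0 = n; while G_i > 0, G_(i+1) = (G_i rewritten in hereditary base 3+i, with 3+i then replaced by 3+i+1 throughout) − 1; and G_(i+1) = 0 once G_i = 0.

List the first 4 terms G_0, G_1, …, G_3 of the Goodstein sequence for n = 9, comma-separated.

base 3: 9 = 3^2; at 4: 4^2 = 16; next = 15
base 4: 15 = 3·4 + 3; at 5: 3·5 + 3 = 18; next = 17
base 5: 17 = 3·5 + 2; at 6: 3·6 + 2 = 20; next = 19

9, 15, 17, 19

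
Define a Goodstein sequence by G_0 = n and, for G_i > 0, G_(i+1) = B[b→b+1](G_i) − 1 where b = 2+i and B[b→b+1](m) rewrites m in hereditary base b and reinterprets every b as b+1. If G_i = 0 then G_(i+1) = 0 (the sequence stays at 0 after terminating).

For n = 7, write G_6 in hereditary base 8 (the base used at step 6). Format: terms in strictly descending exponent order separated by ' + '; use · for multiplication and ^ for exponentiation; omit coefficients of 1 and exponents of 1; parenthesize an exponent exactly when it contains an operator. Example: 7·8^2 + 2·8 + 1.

step 0: 7 = 2^2 + 2 + 1; sub 3 for 2: 3^3 + 3 + 1; = 31; G_1 = 31−1 = 30
step 1: 30 = 3^3 + 3; sub 4 for 3: 4^4 + 4; = 260; G_2 = 260−1 = 259
step 2: 259 = 4^4 + 3; sub 5 for 4: 5^5 + 3; = 3128; G_3 = 3128−1 = 3127
step 3: 3127 = 5^5 + 2; sub 6 for 5: 6^6 + 2; = 46658; G_4 = 46658−1 = 46657
step 4: 46657 = 6^6 + 1; sub 7 for 6: 7^7 + 1; = 823544; G_5 = 823544−1 = 823543
step 5: 823543 = 7^7; sub 8 for 7: 8^8; = 16777216; G_6 = 16777216−1 = 16777215
step 6: 16777215 = 7·8^7 + 7·8^6 + 7·8^5 + 7·8^4 + 7·8^3 + 7·8^2 + 7·8 + 7; sub 9 for 8: 7·9^7 + 7·9^6 + 7·9^5 + 7·9^4 + 7·9^3 + 7·9^2 + 7·9 + 7; = 37665880; G_7 = 37665880−1 = 37665879

7·8^7 + 7·8^6 + 7·8^5 + 7·8^4 + 7·8^3 + 7·8^2 + 7·8 + 7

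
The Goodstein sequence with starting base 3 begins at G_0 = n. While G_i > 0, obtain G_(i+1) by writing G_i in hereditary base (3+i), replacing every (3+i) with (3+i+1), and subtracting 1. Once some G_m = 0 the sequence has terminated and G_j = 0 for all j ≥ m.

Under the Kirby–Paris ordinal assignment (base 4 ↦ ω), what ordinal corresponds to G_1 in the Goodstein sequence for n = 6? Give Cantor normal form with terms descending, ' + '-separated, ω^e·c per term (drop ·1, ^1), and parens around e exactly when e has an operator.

ω + 3

step 0: 6 = 2·3; sub 4 for 3: 2·4; = 8; G_1 = 8−1 = 7
step 1: 7 = 4 + 3; sub 5 for 4: 5 + 3; = 8; G_2 = 8−1 = 7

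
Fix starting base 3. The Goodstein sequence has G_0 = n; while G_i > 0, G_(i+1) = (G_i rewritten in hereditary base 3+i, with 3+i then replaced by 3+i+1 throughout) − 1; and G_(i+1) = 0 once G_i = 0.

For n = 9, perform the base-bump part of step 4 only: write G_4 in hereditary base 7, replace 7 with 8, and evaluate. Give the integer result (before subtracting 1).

[0] 9 ≡ 3^2 (base 3). Lift 4: 16. −1: 15.
[1] 15 ≡ 3·4 + 3 (base 4). Lift 5: 18. −1: 17.
[2] 17 ≡ 3·5 + 2 (base 5). Lift 6: 20. −1: 19.
[3] 19 ≡ 3·6 + 1 (base 6). Lift 7: 22. −1: 21.

24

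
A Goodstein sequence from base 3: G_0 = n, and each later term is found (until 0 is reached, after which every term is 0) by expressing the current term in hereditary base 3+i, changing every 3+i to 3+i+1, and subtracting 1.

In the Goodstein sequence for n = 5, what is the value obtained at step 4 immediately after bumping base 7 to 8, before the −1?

4

5 —HB3→ 3 + 2 —bump→ 4 + 2 = 6 —(−1)→ 5
5 —HB4→ 4 + 1 —bump→ 5 + 1 = 6 —(−1)→ 5
5 —HB5→ 5 —bump→ 6 = 6 —(−1)→ 5
5 —HB6→ 5 —bump→ 5 = 5 —(−1)→ 4
4 —HB7→ 4 —bump→ 4 = 4 —(−1)→ 3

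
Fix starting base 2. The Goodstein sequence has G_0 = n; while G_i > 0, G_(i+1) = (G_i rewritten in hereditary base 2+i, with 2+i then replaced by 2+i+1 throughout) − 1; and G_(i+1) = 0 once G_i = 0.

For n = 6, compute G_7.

332147

G_0 = 6. HB_2(6) = 2^2 + 2. Bump = 30. G_1 = 29.
G_1 = 29. HB_3(29) = 3^3 + 2. Bump = 258. G_2 = 257.
G_2 = 257. HB_4(257) = 4^4 + 1. Bump = 3126. G_3 = 3125.
G_3 = 3125. HB_5(3125) = 5^5. Bump = 46656. G_4 = 46655.
G_4 = 46655. HB_6(46655) = 5·6^5 + 5·6^4 + 5·6^3 + 5·6^2 + 5·6 + 5. Bump = 98040. G_5 = 98039.
G_5 = 98039. HB_7(98039) = 5·7^5 + 5·7^4 + 5·7^3 + 5·7^2 + 5·7 + 4. Bump = 187244. G_6 = 187243.
G_6 = 187243. HB_8(187243) = 5·8^5 + 5·8^4 + 5·8^3 + 5·8^2 + 5·8 + 3. Bump = 332148. G_7 = 332147.
G_7 = 332147. HB_9(332147) = 5·9^5 + 5·9^4 + 5·9^3 + 5·9^2 + 5·9 + 2. Bump = 555552. G_8 = 555551.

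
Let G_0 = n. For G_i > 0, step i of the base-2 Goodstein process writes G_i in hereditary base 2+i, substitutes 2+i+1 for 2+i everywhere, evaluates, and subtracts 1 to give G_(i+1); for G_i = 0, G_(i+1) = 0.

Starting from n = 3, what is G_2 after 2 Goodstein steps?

3

G_0 = 3. HB_2(3) = 2 + 1. Bump = 4. G_1 = 3.
G_1 = 3. HB_3(3) = 3. Bump = 4. G_2 = 3.
G_2 = 3. HB_4(3) = 3. Bump = 3. G_3 = 2.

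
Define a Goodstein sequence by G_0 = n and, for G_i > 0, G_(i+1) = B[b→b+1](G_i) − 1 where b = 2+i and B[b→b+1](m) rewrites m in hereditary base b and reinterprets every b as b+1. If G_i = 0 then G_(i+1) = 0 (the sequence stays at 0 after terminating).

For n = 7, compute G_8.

step 0: 7 = 2^2 + 2 + 1; sub 3 for 2: 3^3 + 3 + 1; = 31; G_1 = 31−1 = 30
step 1: 30 = 3^3 + 3; sub 4 for 3: 4^4 + 4; = 260; G_2 = 260−1 = 259
step 2: 259 = 4^4 + 3; sub 5 for 4: 5^5 + 3; = 3128; G_3 = 3128−1 = 3127
step 3: 3127 = 5^5 + 2; sub 6 for 5: 6^6 + 2; = 46658; G_4 = 46658−1 = 46657
step 4: 46657 = 6^6 + 1; sub 7 for 6: 7^7 + 1; = 823544; G_5 = 823544−1 = 823543
step 5: 823543 = 7^7; sub 8 for 7: 8^8; = 16777216; G_6 = 16777216−1 = 16777215
step 6: 16777215 = 7·8^7 + 7·8^6 + 7·8^5 + 7·8^4 + 7·8^3 + 7·8^2 + 7·8 + 7; sub 9 for 8: 7·9^7 + 7·9^6 + 7·9^5 + 7·9^4 + 7·9^3 + 7·9^2 + 7·9 + 7; = 37665880; G_7 = 37665880−1 = 37665879
step 7: 37665879 = 7·9^7 + 7·9^6 + 7·9^5 + 7·9^4 + 7·9^3 + 7·9^2 + 7·9 + 6; sub 10 for 9: 7·10^7 + 7·10^6 + 7·10^5 + 7·10^4 + 7·10^3 + 7·10^2 + 7·10 + 6; = 77777776; G_8 = 77777776−1 = 77777775
step 8: 77777775 = 7·10^7 + 7·10^6 + 7·10^5 + 7·10^4 + 7·10^3 + 7·10^2 + 7·10 + 5; sub 11 for 10: 7·11^7 + 7·11^6 + 7·11^5 + 7·11^4 + 7·11^3 + 7·11^2 + 7·11 + 5; = 150051214; G_9 = 150051214−1 = 150051213

77777775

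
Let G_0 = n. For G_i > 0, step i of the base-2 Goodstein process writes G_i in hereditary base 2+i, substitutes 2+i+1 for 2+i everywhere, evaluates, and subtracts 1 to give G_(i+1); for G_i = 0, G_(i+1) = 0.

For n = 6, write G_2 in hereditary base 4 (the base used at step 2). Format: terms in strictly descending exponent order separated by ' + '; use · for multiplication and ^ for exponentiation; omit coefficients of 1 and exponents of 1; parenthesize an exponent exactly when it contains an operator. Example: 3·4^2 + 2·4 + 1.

G_0 = 6. HB_2(6) = 2^2 + 2. Bump = 30. G_1 = 29.
G_1 = 29. HB_3(29) = 3^3 + 2. Bump = 258. G_2 = 257.
G_2 = 257. HB_4(257) = 4^4 + 1. Bump = 3126. G_3 = 3125.

4^4 + 1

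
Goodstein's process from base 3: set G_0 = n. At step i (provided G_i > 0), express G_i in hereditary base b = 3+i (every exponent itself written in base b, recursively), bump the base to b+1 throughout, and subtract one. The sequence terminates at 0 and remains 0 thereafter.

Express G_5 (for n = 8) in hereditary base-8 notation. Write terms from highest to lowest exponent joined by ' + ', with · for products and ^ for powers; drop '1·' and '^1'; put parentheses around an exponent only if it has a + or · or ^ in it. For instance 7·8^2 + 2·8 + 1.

8 + 3

G_0 = 8. HB_3(8) = 2·3 + 2. Bump = 10. G_1 = 9.
G_1 = 9. HB_4(9) = 2·4 + 1. Bump = 11. G_2 = 10.
G_2 = 10. HB_5(10) = 2·5. Bump = 12. G_3 = 11.
G_3 = 11. HB_6(11) = 6 + 5. Bump = 12. G_4 = 11.
G_4 = 11. HB_7(11) = 7 + 4. Bump = 12. G_5 = 11.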